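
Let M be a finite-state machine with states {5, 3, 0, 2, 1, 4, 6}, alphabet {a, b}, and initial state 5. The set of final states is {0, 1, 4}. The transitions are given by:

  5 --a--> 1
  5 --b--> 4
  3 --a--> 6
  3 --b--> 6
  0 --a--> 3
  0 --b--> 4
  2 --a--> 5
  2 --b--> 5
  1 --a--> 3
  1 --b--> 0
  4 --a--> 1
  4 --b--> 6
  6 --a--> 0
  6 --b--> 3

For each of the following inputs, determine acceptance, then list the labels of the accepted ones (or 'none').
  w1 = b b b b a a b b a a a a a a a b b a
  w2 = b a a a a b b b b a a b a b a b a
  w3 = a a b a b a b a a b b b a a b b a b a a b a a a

w1

w1: 5 → 4 → 6 → 3 → 6 → 0 → 3 → 6 → 3 → 6 → 0 → 3 → 6 → 0 → 3 → 6 → 3 → 6 → 0  → end 0, accepted
w2: 5 → 4 → 1 → 3 → 6 → 0 → 4 → 6 → 3 → 6 → 0 → 3 → 6 → 0 → 4 → 1 → 0 → 3  → end 3, rejected
w3: 5 → 1 → 3 → 6 → 0 → 4 → 1 → 0 → 3 → 6 → 3 → 6 → 3 → 6 → 0 → 4 → 6 → 0 → 4 → 1 → 3 → 6 → 0 → 3 → 6  → end 6, rejected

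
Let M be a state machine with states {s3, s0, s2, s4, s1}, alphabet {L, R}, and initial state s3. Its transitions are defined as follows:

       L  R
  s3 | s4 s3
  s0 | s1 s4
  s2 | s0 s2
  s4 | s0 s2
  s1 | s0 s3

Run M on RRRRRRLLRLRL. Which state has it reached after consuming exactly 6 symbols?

s3

start at s3
read 'R': s3 → s3
read 'R': s3 → s3
read 'R': s3 → s3
read 'R': s3 → s3
read 'R': s3 → s3
read 'R': s3 → s3
After 6 symbols: s3.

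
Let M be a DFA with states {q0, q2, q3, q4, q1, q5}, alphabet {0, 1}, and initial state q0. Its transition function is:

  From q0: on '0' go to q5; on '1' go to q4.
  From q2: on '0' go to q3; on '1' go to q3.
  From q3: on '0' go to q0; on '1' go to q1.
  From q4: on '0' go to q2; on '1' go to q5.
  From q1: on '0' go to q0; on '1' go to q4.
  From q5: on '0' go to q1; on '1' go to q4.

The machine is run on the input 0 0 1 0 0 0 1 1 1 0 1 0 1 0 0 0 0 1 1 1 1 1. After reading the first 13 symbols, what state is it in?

q0 → q5 → q1 → q4 → q2 → q3 → q0 → q4 → q5 → q4 → q2 → q3 → q0 → q4
After 13 symbols: q4.

q4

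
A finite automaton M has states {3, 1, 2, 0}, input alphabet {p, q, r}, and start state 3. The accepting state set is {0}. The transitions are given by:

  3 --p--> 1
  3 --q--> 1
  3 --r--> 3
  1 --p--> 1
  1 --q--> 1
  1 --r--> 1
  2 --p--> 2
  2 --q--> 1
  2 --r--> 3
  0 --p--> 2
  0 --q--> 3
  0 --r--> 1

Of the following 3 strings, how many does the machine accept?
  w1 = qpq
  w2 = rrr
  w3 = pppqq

w1:
  start at 3
  read 'q': 3 → 1
  read 'p': 1 → 1
  read 'q': 1 → 1
  end 1, rejected
w2:
  start at 3
  read 'r': 3 → 3
  read 'r': 3 → 3
  read 'r': 3 → 3
  end 3, rejected
w3:
  start at 3
  read 'p': 3 → 1
  read 'p': 1 → 1
  read 'p': 1 → 1
  read 'q': 1 → 1
  read 'q': 1 → 1
  end 1, rejected

0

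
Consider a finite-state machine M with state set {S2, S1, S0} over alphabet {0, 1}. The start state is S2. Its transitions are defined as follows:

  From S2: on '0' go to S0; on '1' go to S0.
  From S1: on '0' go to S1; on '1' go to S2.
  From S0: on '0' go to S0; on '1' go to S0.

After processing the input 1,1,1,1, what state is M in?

start at S2
read '1': S2 → S0
read '1': S0 → S0
read '1': S0 → S0
read '1': S0 → S0

S0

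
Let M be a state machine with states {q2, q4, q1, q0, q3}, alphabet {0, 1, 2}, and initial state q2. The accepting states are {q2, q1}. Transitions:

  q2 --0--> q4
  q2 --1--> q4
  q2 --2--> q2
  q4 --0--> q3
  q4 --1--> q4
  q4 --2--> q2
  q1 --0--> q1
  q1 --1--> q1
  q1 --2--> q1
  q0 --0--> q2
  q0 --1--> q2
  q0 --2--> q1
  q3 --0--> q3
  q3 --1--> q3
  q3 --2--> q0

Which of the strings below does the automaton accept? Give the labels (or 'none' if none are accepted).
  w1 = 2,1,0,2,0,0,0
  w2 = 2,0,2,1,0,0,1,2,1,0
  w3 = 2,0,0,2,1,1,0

w1:
  start at q2
  read '2': q2 → q2
  read '1': q2 → q4
  read '0': q4 → q3
  read '2': q3 → q0
  read '0': q0 → q2
  read '0': q2 → q4
  read '0': q4 → q3
  end q3, rejected
w2:
  start at q2
  read '2': q2 → q2
  read '0': q2 → q4
  read '2': q4 → q2
  read '1': q2 → q4
  read '0': q4 → q3
  read '0': q3 → q3
  read '1': q3 → q3
  read '2': q3 → q0
  read '1': q0 → q2
  read '0': q2 → q4
  end q4, rejected
w3:
  start at q2
  read '2': q2 → q2
  read '0': q2 → q4
  read '0': q4 → q3
  read '2': q3 → q0
  read '1': q0 → q2
  read '1': q2 → q4
  read '0': q4 → q3
  end q3, rejected

none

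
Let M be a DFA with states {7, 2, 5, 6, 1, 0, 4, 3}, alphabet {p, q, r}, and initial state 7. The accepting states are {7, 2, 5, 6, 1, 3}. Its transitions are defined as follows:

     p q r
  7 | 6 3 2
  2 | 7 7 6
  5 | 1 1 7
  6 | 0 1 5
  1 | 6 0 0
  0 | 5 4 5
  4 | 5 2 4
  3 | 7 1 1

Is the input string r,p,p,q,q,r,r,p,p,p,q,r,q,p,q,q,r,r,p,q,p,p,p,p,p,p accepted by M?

start at 7
read 'r': 7 → 2
read 'p': 2 → 7
read 'p': 7 → 6
read 'q': 6 → 1
read 'q': 1 → 0
read 'r': 0 → 5
read 'r': 5 → 7
read 'p': 7 → 6
read 'p': 6 → 0
read 'p': 0 → 5
read 'q': 5 → 1
read 'r': 1 → 0
read 'q': 0 → 4
read 'p': 4 → 5
read 'q': 5 → 1
read 'q': 1 → 0
read 'r': 0 → 5
read 'r': 5 → 7
read 'p': 7 → 6
read 'q': 6 → 1
read 'p': 1 → 6
read 'p': 6 → 0
read 'p': 0 → 5
read 'p': 5 → 1
read 'p': 1 → 6
read 'p': 6 → 0
End state 0 is not accepting.

No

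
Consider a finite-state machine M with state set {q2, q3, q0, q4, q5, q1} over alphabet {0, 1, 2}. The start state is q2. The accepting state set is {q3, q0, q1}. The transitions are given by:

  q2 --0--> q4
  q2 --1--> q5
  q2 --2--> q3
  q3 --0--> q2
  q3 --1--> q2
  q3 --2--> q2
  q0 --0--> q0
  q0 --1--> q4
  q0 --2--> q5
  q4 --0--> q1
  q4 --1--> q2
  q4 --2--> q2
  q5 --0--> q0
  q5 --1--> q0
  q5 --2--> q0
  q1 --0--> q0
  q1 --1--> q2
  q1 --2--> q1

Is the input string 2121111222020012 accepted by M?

Yes

Trace: q2 -2-> q3 -1-> q2 -2-> q3 -1-> q2 -1-> q5 -1-> q0 -1-> q4 -2-> q2 -2-> q3 -2-> q2 -0-> q4 -2-> q2 -0-> q4 -0-> q1 -1-> q2 -2-> q3
End state q3 is accepting.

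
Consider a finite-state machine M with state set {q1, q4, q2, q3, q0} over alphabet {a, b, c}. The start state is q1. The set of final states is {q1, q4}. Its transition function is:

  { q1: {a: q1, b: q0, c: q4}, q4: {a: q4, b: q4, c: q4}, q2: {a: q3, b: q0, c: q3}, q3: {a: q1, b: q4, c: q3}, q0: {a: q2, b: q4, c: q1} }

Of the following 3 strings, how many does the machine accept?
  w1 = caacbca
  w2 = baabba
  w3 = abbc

3

w1: Trace: q1 -c-> q4 -a-> q4 -a-> q4 -c-> q4 -b-> q4 -c-> q4 -a-> q4  → end q4, accepted
w2: Trace: q1 -b-> q0 -a-> q2 -a-> q3 -b-> q4 -b-> q4 -a-> q4  → end q4, accepted
w3: Trace: q1 -a-> q1 -b-> q0 -b-> q4 -c-> q4  → end q4, accepted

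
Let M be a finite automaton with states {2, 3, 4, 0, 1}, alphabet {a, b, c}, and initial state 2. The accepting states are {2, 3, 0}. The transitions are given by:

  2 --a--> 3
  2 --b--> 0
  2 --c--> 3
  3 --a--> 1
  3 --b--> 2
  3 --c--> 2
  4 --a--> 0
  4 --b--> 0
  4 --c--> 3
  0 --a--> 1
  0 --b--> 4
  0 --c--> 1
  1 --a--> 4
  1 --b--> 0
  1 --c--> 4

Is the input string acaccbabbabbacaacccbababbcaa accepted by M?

Yes

2 → 3 → 2 → 3 → 2 → 3 → 2 → 3 → 2 → 0 → 1 → 0 → 4 → 0 → 1 → 4 → 0 → 1 → 4 → 3 → 2 → 3 → 2 → 3 → 2 → 0 → 1 → 4 → 0
End state 0 is accepting.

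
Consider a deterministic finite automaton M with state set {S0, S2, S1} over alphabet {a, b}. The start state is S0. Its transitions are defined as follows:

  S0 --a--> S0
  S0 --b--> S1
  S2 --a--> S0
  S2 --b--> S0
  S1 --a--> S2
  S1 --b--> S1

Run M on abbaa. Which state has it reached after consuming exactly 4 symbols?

S0 → S0 → S1 → S1 → S2
After 4 symbols: S2.

S2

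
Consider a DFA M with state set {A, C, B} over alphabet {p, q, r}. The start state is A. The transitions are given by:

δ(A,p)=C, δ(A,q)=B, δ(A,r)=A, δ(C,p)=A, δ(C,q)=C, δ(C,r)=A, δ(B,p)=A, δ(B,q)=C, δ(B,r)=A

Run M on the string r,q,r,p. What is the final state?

start at A
read 'r': A → A
read 'q': A → B
read 'r': B → A
read 'p': A → C

C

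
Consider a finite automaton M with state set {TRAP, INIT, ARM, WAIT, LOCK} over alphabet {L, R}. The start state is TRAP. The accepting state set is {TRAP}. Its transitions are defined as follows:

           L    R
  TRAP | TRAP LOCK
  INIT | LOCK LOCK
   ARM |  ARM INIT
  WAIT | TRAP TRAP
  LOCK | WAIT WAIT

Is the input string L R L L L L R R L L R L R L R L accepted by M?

No

start at TRAP
read 'L': TRAP → TRAP
read 'R': TRAP → LOCK
read 'L': LOCK → WAIT
read 'L': WAIT → TRAP
read 'L': TRAP → TRAP
read 'L': TRAP → TRAP
read 'R': TRAP → LOCK
read 'R': LOCK → WAIT
read 'L': WAIT → TRAP
read 'L': TRAP → TRAP
read 'R': TRAP → LOCK
read 'L': LOCK → WAIT
read 'R': WAIT → TRAP
read 'L': TRAP → TRAP
read 'R': TRAP → LOCK
read 'L': LOCK → WAIT
End state WAIT is not accepting.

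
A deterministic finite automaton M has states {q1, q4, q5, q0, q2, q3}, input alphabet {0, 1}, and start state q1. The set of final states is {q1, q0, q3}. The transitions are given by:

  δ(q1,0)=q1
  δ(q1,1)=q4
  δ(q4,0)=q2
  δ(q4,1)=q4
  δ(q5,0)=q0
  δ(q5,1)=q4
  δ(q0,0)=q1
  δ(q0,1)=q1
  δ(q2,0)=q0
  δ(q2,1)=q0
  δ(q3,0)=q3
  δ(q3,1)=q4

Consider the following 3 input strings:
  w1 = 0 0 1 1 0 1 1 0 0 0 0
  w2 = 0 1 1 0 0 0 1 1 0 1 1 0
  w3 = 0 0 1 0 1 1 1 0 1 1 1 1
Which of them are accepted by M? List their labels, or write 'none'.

w1, w2

w1: q1 → q1 → q1 → q4 → q4 → q2 → q0 → q1 → q1 → q1 → q1 → q1  → end q1, accepted
w2: q1 → q1 → q4 → q4 → q2 → q0 → q1 → q4 → q4 → q2 → q0 → q1 → q1  → end q1, accepted
w3: q1 → q1 → q1 → q4 → q2 → q0 → q1 → q4 → q2 → q0 → q1 → q4 → q4  → end q4, rejected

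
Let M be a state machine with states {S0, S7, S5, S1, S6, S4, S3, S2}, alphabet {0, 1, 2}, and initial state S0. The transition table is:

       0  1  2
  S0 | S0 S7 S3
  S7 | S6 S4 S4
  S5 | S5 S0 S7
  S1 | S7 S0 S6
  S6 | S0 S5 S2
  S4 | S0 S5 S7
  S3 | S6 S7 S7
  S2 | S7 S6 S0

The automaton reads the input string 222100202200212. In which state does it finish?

Trace: S0 -2-> S3 -2-> S7 -2-> S4 -1-> S5 -0-> S5 -0-> S5 -2-> S7 -0-> S6 -2-> S2 -2-> S0 -0-> S0 -0-> S0 -2-> S3 -1-> S7 -2-> S4

S4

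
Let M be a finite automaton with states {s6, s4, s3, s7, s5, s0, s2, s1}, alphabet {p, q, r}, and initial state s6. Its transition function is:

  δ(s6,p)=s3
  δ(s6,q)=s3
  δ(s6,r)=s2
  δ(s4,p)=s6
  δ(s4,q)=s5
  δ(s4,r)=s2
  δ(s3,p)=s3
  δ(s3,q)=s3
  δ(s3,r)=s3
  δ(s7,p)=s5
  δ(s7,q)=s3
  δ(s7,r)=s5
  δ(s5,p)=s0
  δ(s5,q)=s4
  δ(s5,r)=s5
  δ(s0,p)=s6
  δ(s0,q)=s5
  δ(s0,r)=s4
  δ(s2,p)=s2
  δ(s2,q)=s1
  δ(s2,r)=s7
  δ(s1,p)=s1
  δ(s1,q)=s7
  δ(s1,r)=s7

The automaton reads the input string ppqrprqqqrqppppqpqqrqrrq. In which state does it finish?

s3

s6 → s3 → s3 → s3 → s3 → s3 → s3 → s3 → s3 → s3 → s3 → s3 → s3 → s3 → s3 → s3 → s3 → s3 → s3 → s3 → s3 → s3 → s3 → s3 → s3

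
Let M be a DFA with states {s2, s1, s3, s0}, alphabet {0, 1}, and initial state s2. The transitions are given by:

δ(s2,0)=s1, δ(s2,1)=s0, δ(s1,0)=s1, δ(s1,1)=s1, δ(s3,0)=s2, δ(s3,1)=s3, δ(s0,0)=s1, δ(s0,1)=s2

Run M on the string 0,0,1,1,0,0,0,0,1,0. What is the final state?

s1

start at s2
read '0': s2 → s1
read '0': s1 → s1
read '1': s1 → s1
read '1': s1 → s1
read '0': s1 → s1
read '0': s1 → s1
read '0': s1 → s1
read '0': s1 → s1
read '1': s1 → s1
read '0': s1 → s1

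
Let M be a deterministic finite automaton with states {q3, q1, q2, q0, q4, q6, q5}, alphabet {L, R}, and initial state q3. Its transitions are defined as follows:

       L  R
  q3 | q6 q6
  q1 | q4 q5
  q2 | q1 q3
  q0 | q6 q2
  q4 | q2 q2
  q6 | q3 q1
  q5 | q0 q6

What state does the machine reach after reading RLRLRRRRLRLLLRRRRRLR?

start at q3
read 'R': q3 → q6
read 'L': q6 → q3
read 'R': q3 → q6
read 'L': q6 → q3
read 'R': q3 → q6
read 'R': q6 → q1
read 'R': q1 → q5
read 'R': q5 → q6
read 'L': q6 → q3
read 'R': q3 → q6
read 'L': q6 → q3
read 'L': q3 → q6
read 'L': q6 → q3
read 'R': q3 → q6
read 'R': q6 → q1
read 'R': q1 → q5
read 'R': q5 → q6
read 'R': q6 → q1
read 'L': q1 → q4
read 'R': q4 → q2

q2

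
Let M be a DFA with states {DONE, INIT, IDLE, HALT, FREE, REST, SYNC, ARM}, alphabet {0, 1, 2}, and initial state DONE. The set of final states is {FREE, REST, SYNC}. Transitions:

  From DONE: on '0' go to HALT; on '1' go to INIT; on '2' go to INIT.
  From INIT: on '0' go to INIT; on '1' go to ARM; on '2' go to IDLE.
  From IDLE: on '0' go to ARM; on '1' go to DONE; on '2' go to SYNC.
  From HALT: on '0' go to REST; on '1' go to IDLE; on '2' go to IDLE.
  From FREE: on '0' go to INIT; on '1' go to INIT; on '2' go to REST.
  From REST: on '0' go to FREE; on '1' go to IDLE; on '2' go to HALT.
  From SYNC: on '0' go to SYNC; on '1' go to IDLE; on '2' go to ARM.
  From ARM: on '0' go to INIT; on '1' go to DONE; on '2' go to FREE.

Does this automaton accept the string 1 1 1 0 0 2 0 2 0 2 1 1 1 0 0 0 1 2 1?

DONE → INIT → ARM → DONE → HALT → REST → HALT → REST → HALT → REST → HALT → IDLE → DONE → INIT → INIT → INIT → INIT → ARM → FREE → INIT
End state INIT is not accepting.

No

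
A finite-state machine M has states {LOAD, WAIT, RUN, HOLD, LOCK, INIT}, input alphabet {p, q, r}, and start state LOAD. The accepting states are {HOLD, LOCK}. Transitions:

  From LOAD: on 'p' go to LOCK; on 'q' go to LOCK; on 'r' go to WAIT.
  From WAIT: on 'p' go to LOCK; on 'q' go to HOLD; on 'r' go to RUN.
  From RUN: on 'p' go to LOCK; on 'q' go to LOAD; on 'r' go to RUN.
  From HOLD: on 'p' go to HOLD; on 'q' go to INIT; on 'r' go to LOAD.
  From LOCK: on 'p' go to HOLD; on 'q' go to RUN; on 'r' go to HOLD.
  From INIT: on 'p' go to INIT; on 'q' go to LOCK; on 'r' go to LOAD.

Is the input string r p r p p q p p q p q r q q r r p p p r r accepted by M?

No

LOAD → WAIT → LOCK → HOLD → HOLD → HOLD → INIT → INIT → INIT → LOCK → HOLD → INIT → LOAD → LOCK → RUN → RUN → RUN → LOCK → HOLD → HOLD → LOAD → WAIT
End state WAIT is not accepting.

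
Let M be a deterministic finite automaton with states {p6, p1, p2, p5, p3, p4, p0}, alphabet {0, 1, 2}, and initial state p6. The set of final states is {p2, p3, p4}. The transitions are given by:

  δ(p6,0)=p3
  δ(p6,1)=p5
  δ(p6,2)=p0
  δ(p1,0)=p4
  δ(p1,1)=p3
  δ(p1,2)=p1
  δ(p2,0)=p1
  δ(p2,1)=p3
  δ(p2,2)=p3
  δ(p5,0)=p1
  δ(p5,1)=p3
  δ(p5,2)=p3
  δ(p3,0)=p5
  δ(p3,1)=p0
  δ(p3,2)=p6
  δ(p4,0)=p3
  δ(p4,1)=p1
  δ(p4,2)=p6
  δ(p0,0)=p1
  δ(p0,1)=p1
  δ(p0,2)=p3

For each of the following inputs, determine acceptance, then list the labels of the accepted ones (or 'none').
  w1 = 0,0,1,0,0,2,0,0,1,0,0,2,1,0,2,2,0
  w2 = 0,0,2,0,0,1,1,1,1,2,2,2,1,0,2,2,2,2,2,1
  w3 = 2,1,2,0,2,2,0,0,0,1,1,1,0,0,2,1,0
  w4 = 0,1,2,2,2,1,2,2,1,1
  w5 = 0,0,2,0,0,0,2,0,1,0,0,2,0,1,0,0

w1, w2, w5

w1: Trace: p6 -0-> p3 -0-> p5 -1-> p3 -0-> p5 -0-> p1 -2-> p1 -0-> p4 -0-> p3 -1-> p0 -0-> p1 -0-> p4 -2-> p6 -1-> p5 -0-> p1 -2-> p1 -2-> p1 -0-> p4  → end p4, accepted
w2: Trace: p6 -0-> p3 -0-> p5 -2-> p3 -0-> p5 -0-> p1 -1-> p3 -1-> p0 -1-> p1 -1-> p3 -2-> p6 -2-> p0 -2-> p3 -1-> p0 -0-> p1 -2-> p1 -2-> p1 -2-> p1 -2-> p1 -2-> p1 -1-> p3  → end p3, accepted
w3: Trace: p6 -2-> p0 -1-> p1 -2-> p1 -0-> p4 -2-> p6 -2-> p0 -0-> p1 -0-> p4 -0-> p3 -1-> p0 -1-> p1 -1-> p3 -0-> p5 -0-> p1 -2-> p1 -1-> p3 -0-> p5  → end p5, rejected
w4: Trace: p6 -0-> p3 -1-> p0 -2-> p3 -2-> p6 -2-> p0 -1-> p1 -2-> p1 -2-> p1 -1-> p3 -1-> p0  → end p0, rejected
w5: Trace: p6 -0-> p3 -0-> p5 -2-> p3 -0-> p5 -0-> p1 -0-> p4 -2-> p6 -0-> p3 -1-> p0 -0-> p1 -0-> p4 -2-> p6 -0-> p3 -1-> p0 -0-> p1 -0-> p4  → end p4, accepted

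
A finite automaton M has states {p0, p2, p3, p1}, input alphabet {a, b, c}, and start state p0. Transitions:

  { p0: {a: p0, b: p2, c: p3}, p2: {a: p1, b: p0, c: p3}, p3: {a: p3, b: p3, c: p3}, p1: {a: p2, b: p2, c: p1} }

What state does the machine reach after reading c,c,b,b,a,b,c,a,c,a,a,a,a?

start at p0
read 'c': p0 → p3
read 'c': p3 → p3
read 'b': p3 → p3
read 'b': p3 → p3
read 'a': p3 → p3
read 'b': p3 → p3
read 'c': p3 → p3
read 'a': p3 → p3
read 'c': p3 → p3
read 'a': p3 → p3
read 'a': p3 → p3
read 'a': p3 → p3
read 'a': p3 → p3

p3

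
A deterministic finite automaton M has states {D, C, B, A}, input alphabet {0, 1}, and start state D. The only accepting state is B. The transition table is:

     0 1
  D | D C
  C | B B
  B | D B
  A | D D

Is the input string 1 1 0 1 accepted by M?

No

Trace: D -1-> C -1-> B -0-> D -1-> C
End state C is not accepting.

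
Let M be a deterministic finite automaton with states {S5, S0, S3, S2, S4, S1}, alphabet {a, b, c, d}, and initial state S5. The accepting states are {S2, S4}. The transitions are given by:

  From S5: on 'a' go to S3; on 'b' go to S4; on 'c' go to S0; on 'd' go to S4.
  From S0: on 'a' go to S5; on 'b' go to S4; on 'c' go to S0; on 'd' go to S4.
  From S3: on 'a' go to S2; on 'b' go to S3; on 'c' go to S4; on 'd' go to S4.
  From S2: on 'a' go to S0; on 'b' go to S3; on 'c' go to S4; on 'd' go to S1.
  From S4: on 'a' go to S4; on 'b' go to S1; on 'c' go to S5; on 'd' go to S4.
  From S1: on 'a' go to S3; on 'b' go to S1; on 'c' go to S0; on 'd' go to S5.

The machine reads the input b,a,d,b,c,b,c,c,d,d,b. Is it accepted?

S5 → S4 → S4 → S4 → S1 → S0 → S4 → S5 → S0 → S4 → S4 → S1
End state S1 is not accepting.

No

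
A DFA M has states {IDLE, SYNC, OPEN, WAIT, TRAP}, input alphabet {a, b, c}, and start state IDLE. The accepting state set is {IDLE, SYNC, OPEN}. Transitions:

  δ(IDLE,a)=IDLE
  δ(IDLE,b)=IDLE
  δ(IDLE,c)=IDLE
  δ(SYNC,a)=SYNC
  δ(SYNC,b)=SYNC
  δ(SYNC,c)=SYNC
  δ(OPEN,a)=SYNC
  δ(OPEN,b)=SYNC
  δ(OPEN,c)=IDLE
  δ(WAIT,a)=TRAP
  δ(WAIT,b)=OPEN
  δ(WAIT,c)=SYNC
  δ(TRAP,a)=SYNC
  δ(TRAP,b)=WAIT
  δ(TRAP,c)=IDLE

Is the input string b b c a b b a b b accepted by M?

Yes

start at IDLE
read 'b': IDLE → IDLE
read 'b': IDLE → IDLE
read 'c': IDLE → IDLE
read 'a': IDLE → IDLE
read 'b': IDLE → IDLE
read 'b': IDLE → IDLE
read 'a': IDLE → IDLE
read 'b': IDLE → IDLE
read 'b': IDLE → IDLE
End state IDLE is accepting.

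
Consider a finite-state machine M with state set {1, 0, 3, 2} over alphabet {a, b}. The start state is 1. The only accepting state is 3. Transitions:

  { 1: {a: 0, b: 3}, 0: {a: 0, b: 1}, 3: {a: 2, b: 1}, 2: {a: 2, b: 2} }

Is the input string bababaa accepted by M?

Trace: 1 -b-> 3 -a-> 2 -b-> 2 -a-> 2 -b-> 2 -a-> 2 -a-> 2
End state 2 is not accepting.

No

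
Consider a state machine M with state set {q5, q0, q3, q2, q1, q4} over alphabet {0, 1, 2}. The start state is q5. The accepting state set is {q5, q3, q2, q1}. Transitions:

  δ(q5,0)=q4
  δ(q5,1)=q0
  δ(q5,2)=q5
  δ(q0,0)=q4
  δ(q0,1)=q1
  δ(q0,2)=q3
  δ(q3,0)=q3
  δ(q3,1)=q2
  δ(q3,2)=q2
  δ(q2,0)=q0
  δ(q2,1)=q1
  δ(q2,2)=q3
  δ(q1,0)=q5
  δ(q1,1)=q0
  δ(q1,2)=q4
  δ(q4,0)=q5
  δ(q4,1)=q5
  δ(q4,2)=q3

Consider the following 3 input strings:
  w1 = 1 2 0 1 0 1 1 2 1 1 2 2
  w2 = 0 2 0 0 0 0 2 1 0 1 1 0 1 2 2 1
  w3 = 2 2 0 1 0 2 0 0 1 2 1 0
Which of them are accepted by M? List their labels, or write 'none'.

w1: Trace: q5 -1-> q0 -2-> q3 -0-> q3 -1-> q2 -0-> q0 -1-> q1 -1-> q0 -2-> q3 -1-> q2 -1-> q1 -2-> q4 -2-> q3  → end q3, accepted
w2: Trace: q5 -0-> q4 -2-> q3 -0-> q3 -0-> q3 -0-> q3 -0-> q3 -2-> q2 -1-> q1 -0-> q5 -1-> q0 -1-> q1 -0-> q5 -1-> q0 -2-> q3 -2-> q2 -1-> q1  → end q1, accepted
w3: Trace: q5 -2-> q5 -2-> q5 -0-> q4 -1-> q5 -0-> q4 -2-> q3 -0-> q3 -0-> q3 -1-> q2 -2-> q3 -1-> q2 -0-> q0  → end q0, rejected

w1, w2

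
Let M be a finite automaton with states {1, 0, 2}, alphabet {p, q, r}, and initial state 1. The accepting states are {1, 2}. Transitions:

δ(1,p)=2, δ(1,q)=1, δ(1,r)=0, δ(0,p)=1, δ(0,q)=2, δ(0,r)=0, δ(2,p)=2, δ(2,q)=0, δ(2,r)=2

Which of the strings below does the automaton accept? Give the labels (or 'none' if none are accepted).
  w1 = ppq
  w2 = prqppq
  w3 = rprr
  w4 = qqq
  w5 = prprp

w1: 1 → 2 → 2 → 0  → end 0, rejected
w2: 1 → 2 → 2 → 0 → 1 → 2 → 0  → end 0, rejected
w3: 1 → 0 → 1 → 0 → 0  → end 0, rejected
w4: 1 → 1 → 1 → 1  → end 1, accepted
w5: 1 → 2 → 2 → 2 → 2 → 2  → end 2, accepted

w4, w5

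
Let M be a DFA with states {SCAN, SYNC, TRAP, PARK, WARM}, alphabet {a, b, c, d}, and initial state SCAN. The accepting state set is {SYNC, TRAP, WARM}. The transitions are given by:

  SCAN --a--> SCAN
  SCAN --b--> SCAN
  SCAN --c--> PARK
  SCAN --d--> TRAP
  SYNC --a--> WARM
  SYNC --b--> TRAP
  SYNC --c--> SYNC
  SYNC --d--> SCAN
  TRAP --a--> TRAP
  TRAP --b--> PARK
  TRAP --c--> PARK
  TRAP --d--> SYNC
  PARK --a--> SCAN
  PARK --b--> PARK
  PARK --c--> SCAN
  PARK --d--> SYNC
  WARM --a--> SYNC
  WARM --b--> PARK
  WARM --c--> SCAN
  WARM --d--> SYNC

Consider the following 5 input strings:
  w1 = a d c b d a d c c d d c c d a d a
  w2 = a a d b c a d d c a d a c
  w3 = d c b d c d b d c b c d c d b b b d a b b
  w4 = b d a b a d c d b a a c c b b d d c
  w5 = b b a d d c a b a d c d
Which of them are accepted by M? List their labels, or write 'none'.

w1: SCAN → SCAN → TRAP → PARK → PARK → SYNC → WARM → SYNC → SYNC → SYNC → SCAN → TRAP → PARK → SCAN → TRAP → TRAP → SYNC → WARM  → end WARM, accepted
w2: SCAN → SCAN → SCAN → TRAP → PARK → SCAN → SCAN → TRAP → SYNC → SYNC → WARM → SYNC → WARM → SCAN  → end SCAN, rejected
w3: SCAN → TRAP → PARK → PARK → SYNC → SYNC → SCAN → SCAN → TRAP → PARK → PARK → SCAN → TRAP → PARK → SYNC → TRAP → PARK → PARK → SYNC → WARM → PARK → PARK  → end PARK, rejected
w4: SCAN → SCAN → TRAP → TRAP → PARK → SCAN → TRAP → PARK → SYNC → TRAP → TRAP → TRAP → PARK → SCAN → SCAN → SCAN → TRAP → SYNC → SYNC  → end SYNC, accepted
w5: SCAN → SCAN → SCAN → SCAN → TRAP → SYNC → SYNC → WARM → PARK → SCAN → TRAP → PARK → SYNC  → end SYNC, accepted

w1, w4, w5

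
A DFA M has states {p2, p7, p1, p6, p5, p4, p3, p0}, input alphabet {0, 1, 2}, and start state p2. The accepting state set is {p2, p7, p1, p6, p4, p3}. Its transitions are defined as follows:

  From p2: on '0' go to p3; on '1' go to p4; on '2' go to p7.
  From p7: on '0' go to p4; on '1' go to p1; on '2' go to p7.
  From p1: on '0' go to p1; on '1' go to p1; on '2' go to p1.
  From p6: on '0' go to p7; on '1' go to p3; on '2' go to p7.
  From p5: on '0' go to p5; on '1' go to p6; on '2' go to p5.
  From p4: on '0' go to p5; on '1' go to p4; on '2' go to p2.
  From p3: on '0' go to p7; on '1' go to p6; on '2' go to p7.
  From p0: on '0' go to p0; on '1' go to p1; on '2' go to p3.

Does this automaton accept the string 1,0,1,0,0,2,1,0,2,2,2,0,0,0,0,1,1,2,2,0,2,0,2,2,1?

Yes

Trace: p2 -1-> p4 -0-> p5 -1-> p6 -0-> p7 -0-> p4 -2-> p2 -1-> p4 -0-> p5 -2-> p5 -2-> p5 -2-> p5 -0-> p5 -0-> p5 -0-> p5 -0-> p5 -1-> p6 -1-> p3 -2-> p7 -2-> p7 -0-> p4 -2-> p2 -0-> p3 -2-> p7 -2-> p7 -1-> p1
End state p1 is accepting.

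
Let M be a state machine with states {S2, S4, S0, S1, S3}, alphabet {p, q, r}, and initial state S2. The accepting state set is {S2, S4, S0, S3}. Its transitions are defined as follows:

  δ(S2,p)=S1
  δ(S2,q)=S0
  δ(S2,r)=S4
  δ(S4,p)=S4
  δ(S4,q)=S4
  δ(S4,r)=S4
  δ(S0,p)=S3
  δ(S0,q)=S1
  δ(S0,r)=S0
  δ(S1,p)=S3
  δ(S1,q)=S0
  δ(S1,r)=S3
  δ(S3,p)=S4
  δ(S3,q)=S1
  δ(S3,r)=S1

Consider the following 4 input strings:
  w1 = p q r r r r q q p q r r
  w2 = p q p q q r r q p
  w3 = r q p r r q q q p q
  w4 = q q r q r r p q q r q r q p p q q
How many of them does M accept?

w1: Trace: S2 -p-> S1 -q-> S0 -r-> S0 -r-> S0 -r-> S0 -r-> S0 -q-> S1 -q-> S0 -p-> S3 -q-> S1 -r-> S3 -r-> S1  → end S1, rejected
w2: Trace: S2 -p-> S1 -q-> S0 -p-> S3 -q-> S1 -q-> S0 -r-> S0 -r-> S0 -q-> S1 -p-> S3  → end S3, accepted
w3: Trace: S2 -r-> S4 -q-> S4 -p-> S4 -r-> S4 -r-> S4 -q-> S4 -q-> S4 -q-> S4 -p-> S4 -q-> S4  → end S4, accepted
w4: Trace: S2 -q-> S0 -q-> S1 -r-> S3 -q-> S1 -r-> S3 -r-> S1 -p-> S3 -q-> S1 -q-> S0 -r-> S0 -q-> S1 -r-> S3 -q-> S1 -p-> S3 -p-> S4 -q-> S4 -q-> S4  → end S4, accepted

3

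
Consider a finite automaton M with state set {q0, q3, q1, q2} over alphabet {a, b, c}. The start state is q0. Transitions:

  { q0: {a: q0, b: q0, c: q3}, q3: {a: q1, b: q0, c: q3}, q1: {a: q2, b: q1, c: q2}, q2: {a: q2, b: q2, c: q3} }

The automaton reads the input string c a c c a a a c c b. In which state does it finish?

q0

q0 → q3 → q1 → q2 → q3 → q1 → q2 → q2 → q3 → q3 → q0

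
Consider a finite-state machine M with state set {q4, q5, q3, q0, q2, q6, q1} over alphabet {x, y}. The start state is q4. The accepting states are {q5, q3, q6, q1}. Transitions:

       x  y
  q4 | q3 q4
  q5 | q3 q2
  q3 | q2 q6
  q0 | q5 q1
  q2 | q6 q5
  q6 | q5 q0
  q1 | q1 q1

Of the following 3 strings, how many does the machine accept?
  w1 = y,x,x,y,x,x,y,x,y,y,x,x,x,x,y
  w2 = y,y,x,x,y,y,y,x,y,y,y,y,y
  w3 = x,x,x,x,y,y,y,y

w1: Trace: q4 -y-> q4 -x-> q3 -x-> q2 -y-> q5 -x-> q3 -x-> q2 -y-> q5 -x-> q3 -y-> q6 -y-> q0 -x-> q5 -x-> q3 -x-> q2 -x-> q6 -y-> q0  → end q0, rejected
w2: Trace: q4 -y-> q4 -y-> q4 -x-> q3 -x-> q2 -y-> q5 -y-> q2 -y-> q5 -x-> q3 -y-> q6 -y-> q0 -y-> q1 -y-> q1 -y-> q1  → end q1, accepted
w3: Trace: q4 -x-> q3 -x-> q2 -x-> q6 -x-> q5 -y-> q2 -y-> q5 -y-> q2 -y-> q5  → end q5, accepted

2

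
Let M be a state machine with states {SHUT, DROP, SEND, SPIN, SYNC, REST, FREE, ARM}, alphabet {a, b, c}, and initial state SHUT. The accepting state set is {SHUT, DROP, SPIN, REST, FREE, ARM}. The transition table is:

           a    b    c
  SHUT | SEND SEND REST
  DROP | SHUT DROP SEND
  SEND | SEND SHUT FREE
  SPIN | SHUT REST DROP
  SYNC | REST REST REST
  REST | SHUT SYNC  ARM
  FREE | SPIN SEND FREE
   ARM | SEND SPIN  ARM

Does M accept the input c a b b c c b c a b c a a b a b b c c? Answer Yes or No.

SHUT → REST → SHUT → SEND → SHUT → REST → ARM → SPIN → DROP → SHUT → SEND → FREE → SPIN → SHUT → SEND → SEND → SHUT → SEND → FREE → FREE
End state FREE is accepting.

Yes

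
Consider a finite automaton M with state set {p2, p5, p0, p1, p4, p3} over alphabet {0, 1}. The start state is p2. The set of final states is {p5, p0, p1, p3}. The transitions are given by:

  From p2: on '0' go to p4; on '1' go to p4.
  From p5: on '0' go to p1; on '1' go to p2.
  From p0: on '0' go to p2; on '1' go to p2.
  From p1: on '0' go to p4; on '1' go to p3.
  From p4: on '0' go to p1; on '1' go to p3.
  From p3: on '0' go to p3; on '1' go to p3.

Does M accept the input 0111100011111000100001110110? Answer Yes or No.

Trace: p2 -0-> p4 -1-> p3 -1-> p3 -1-> p3 -1-> p3 -0-> p3 -0-> p3 -0-> p3 -1-> p3 -1-> p3 -1-> p3 -1-> p3 -1-> p3 -0-> p3 -0-> p3 -0-> p3 -1-> p3 -0-> p3 -0-> p3 -0-> p3 -0-> p3 -1-> p3 -1-> p3 -1-> p3 -0-> p3 -1-> p3 -1-> p3 -0-> p3
End state p3 is accepting.

Yes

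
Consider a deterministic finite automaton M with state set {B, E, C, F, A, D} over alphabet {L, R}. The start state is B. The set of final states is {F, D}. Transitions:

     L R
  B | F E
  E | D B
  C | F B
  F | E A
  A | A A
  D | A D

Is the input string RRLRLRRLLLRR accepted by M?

No

B → E → B → F → A → A → A → A → A → A → A → A → A
End state A is not accepting.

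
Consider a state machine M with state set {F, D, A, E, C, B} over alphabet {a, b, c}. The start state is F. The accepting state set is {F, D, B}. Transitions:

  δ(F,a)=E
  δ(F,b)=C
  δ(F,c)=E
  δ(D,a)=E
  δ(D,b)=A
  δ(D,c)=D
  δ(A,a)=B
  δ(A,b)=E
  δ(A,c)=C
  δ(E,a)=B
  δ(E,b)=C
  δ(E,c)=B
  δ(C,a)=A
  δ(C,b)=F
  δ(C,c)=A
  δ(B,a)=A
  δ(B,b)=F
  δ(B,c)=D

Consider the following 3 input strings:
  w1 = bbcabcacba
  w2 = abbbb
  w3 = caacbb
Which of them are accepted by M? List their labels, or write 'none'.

w1: F → C → F → E → B → F → E → B → D → A → B  → end B, accepted
w2: F → E → C → F → C → F  → end F, accepted
w3: F → E → B → A → C → F → C  → end C, rejected

w1, w2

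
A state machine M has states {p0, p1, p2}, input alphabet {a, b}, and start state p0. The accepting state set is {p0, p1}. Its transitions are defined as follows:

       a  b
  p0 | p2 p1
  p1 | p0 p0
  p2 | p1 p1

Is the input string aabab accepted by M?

Yes

p0 → p2 → p1 → p0 → p2 → p1
End state p1 is accepting.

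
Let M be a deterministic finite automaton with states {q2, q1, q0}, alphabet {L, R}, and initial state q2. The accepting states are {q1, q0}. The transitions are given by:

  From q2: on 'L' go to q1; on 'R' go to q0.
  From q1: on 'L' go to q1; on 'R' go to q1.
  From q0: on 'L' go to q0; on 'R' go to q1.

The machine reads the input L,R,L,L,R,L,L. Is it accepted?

Trace: q2 -L-> q1 -R-> q1 -L-> q1 -L-> q1 -R-> q1 -L-> q1 -L-> q1
End state q1 is accepting.

Yes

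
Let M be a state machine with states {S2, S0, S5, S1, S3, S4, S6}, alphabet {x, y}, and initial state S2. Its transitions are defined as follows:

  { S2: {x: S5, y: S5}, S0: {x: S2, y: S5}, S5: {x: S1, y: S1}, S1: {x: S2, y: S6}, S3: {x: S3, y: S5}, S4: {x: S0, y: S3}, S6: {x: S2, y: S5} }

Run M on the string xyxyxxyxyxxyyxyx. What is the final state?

S1

start at S2
read 'x': S2 → S5
read 'y': S5 → S1
read 'x': S1 → S2
read 'y': S2 → S5
read 'x': S5 → S1
read 'x': S1 → S2
read 'y': S2 → S5
read 'x': S5 → S1
read 'y': S1 → S6
read 'x': S6 → S2
read 'x': S2 → S5
read 'y': S5 → S1
read 'y': S1 → S6
read 'x': S6 → S2
read 'y': S2 → S5
read 'x': S5 → S1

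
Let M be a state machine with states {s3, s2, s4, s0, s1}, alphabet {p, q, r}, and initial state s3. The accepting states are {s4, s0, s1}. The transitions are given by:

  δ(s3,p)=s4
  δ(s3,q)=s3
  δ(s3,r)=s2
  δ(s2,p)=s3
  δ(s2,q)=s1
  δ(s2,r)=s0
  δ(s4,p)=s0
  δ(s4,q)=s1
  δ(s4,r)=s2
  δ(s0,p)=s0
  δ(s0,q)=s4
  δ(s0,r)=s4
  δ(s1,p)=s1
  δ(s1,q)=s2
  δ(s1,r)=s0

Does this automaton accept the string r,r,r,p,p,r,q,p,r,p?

Yes

s3 → s2 → s0 → s4 → s0 → s0 → s4 → s1 → s1 → s0 → s0
End state s0 is accepting.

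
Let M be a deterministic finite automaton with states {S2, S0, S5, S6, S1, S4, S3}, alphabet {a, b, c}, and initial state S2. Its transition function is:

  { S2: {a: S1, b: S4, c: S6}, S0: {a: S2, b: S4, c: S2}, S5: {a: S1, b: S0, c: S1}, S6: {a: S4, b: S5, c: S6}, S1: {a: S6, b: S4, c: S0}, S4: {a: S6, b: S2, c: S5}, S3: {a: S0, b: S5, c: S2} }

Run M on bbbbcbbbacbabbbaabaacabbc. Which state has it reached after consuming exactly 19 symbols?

S2 → S4 → S2 → S4 → S2 → S6 → S5 → S0 → S4 → S6 → S6 → S5 → S1 → S4 → S2 → S4 → S6 → S4 → S2 → S1
After 19 symbols: S1.

S1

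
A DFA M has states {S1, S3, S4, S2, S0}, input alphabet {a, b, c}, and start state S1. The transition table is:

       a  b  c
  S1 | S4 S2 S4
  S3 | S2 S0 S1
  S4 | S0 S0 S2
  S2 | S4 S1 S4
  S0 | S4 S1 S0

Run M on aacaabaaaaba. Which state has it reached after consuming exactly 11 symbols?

S1

Trace: S1 -a-> S4 -a-> S0 -c-> S0 -a-> S4 -a-> S0 -b-> S1 -a-> S4 -a-> S0 -a-> S4 -a-> S0 -b-> S1
After 11 symbols: S1.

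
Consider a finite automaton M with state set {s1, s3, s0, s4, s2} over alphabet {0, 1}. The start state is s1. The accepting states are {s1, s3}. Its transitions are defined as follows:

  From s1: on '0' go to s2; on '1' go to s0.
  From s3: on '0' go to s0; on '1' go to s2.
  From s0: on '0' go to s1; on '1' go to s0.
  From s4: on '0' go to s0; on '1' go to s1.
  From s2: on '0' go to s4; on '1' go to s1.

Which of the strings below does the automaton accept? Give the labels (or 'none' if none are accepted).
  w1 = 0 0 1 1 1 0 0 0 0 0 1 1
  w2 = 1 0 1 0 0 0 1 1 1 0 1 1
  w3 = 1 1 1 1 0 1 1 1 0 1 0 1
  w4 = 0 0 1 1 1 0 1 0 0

none

w1: Trace: s1 -0-> s2 -0-> s4 -1-> s1 -1-> s0 -1-> s0 -0-> s1 -0-> s2 -0-> s4 -0-> s0 -0-> s1 -1-> s0 -1-> s0  → end s0, rejected
w2: Trace: s1 -1-> s0 -0-> s1 -1-> s0 -0-> s1 -0-> s2 -0-> s4 -1-> s1 -1-> s0 -1-> s0 -0-> s1 -1-> s0 -1-> s0  → end s0, rejected
w3: Trace: s1 -1-> s0 -1-> s0 -1-> s0 -1-> s0 -0-> s1 -1-> s0 -1-> s0 -1-> s0 -0-> s1 -1-> s0 -0-> s1 -1-> s0  → end s0, rejected
w4: Trace: s1 -0-> s2 -0-> s4 -1-> s1 -1-> s0 -1-> s0 -0-> s1 -1-> s0 -0-> s1 -0-> s2  → end s2, rejected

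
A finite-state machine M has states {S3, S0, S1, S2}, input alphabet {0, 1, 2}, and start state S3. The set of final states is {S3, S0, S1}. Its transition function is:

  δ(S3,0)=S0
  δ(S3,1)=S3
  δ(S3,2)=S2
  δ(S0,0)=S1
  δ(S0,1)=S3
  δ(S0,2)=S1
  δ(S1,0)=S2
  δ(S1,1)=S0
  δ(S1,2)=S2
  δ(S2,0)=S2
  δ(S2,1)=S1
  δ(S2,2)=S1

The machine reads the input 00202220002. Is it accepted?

Trace: S3 -0-> S0 -0-> S1 -2-> S2 -0-> S2 -2-> S1 -2-> S2 -2-> S1 -0-> S2 -0-> S2 -0-> S2 -2-> S1
End state S1 is accepting.

Yes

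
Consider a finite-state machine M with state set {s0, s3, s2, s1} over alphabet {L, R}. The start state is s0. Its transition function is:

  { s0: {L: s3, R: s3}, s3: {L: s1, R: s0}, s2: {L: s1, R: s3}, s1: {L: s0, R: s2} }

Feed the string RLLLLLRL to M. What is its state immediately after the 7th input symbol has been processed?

s3

start at s0
read 'R': s0 → s3
read 'L': s3 → s1
read 'L': s1 → s0
read 'L': s0 → s3
read 'L': s3 → s1
read 'L': s1 → s0
read 'R': s0 → s3
After 7 symbols: s3.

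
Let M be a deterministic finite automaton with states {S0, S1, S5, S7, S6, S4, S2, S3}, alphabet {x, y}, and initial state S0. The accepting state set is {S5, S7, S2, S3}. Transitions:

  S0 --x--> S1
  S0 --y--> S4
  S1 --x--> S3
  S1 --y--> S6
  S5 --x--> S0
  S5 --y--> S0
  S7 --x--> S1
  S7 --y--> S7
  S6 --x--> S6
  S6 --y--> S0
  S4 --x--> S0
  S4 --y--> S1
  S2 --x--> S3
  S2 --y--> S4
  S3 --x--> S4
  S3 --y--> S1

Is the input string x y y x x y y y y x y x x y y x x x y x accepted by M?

start at S0
read 'x': S0 → S1
read 'y': S1 → S6
read 'y': S6 → S0
read 'x': S0 → S1
read 'x': S1 → S3
read 'y': S3 → S1
read 'y': S1 → S6
read 'y': S6 → S0
read 'y': S0 → S4
read 'x': S4 → S0
read 'y': S0 → S4
read 'x': S4 → S0
read 'x': S0 → S1
read 'y': S1 → S6
read 'y': S6 → S0
read 'x': S0 → S1
read 'x': S1 → S3
read 'x': S3 → S4
read 'y': S4 → S1
read 'x': S1 → S3
End state S3 is accepting.

Yes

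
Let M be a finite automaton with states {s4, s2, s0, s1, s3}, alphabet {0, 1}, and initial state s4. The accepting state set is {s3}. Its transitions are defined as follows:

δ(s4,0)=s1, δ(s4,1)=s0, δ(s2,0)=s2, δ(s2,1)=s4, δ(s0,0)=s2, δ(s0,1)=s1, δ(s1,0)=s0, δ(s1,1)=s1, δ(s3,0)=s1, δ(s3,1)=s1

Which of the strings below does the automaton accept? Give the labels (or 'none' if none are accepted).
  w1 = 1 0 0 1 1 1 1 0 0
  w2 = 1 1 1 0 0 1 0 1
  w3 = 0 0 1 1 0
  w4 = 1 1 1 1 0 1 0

w1: s4 → s0 → s2 → s2 → s4 → s0 → s1 → s1 → s0 → s2  → end s2, rejected
w2: s4 → s0 → s1 → s1 → s0 → s2 → s4 → s1 → s1  → end s1, rejected
w3: s4 → s1 → s0 → s1 → s1 → s0  → end s0, rejected
w4: s4 → s0 → s1 → s1 → s1 → s0 → s1 → s0  → end s0, rejected

none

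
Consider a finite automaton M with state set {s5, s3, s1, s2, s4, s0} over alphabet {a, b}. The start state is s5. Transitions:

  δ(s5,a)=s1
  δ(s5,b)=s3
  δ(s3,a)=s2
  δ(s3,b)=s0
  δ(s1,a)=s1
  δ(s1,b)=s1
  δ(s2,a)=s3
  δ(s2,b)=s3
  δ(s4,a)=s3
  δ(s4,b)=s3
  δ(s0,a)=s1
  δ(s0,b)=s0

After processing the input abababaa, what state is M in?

s1

start at s5
read 'a': s5 → s1
read 'b': s1 → s1
read 'a': s1 → s1
read 'b': s1 → s1
read 'a': s1 → s1
read 'b': s1 → s1
read 'a': s1 → s1
read 'a': s1 → s1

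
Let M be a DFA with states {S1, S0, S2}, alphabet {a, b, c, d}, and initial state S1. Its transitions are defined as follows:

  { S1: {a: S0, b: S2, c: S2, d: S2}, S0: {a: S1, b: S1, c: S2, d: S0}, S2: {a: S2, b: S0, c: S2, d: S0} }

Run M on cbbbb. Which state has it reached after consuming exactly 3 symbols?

start at S1
read 'c': S1 → S2
read 'b': S2 → S0
read 'b': S0 → S1
After 3 symbols: S1.

S1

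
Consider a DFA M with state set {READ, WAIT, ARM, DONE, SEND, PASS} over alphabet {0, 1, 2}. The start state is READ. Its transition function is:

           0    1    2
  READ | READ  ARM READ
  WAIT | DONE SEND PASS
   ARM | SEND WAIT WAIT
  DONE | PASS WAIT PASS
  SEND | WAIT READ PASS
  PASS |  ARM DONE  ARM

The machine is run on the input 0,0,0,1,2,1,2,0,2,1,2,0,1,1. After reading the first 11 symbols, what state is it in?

READ → READ → READ → READ → ARM → WAIT → SEND → PASS → ARM → WAIT → SEND → PASS
After 11 symbols: PASS.

PASS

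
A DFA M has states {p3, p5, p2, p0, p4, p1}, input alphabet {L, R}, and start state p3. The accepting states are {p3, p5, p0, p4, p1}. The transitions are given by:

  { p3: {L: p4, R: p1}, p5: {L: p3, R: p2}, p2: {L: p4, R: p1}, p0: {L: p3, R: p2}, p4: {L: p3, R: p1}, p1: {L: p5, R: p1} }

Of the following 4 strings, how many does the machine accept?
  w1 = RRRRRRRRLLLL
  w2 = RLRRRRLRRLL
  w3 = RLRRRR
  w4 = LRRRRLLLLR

4

w1:
  start at p3
  read 'R': p3 → p1
  read 'R': p1 → p1
  read 'R': p1 → p1
  read 'R': p1 → p1
  read 'R': p1 → p1
  read 'R': p1 → p1
  read 'R': p1 → p1
  read 'R': p1 → p1
  read 'L': p1 → p5
  read 'L': p5 → p3
  read 'L': p3 → p4
  read 'L': p4 → p3
  end p3, accepted
w2:
  start at p3
  read 'R': p3 → p1
  read 'L': p1 → p5
  read 'R': p5 → p2
  read 'R': p2 → p1
  read 'R': p1 → p1
  read 'R': p1 → p1
  read 'L': p1 → p5
  read 'R': p5 → p2
  read 'R': p2 → p1
  read 'L': p1 → p5
  read 'L': p5 → p3
  end p3, accepted
w3:
  start at p3
  read 'R': p3 → p1
  read 'L': p1 → p5
  read 'R': p5 → p2
  read 'R': p2 → p1
  read 'R': p1 → p1
  read 'R': p1 → p1
  end p1, accepted
w4:
  start at p3
  read 'L': p3 → p4
  read 'R': p4 → p1
  read 'R': p1 → p1
  read 'R': p1 → p1
  read 'R': p1 → p1
  read 'L': p1 → p5
  read 'L': p5 → p3
  read 'L': p3 → p4
  read 'L': p4 → p3
  read 'R': p3 → p1
  end p1, accepted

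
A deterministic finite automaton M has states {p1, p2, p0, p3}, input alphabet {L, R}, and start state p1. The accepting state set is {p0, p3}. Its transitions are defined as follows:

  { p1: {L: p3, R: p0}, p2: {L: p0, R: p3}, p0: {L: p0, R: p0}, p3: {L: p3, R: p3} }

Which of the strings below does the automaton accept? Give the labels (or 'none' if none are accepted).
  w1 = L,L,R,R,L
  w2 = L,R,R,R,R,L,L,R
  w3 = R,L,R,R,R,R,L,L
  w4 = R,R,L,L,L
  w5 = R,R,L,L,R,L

w1: p1 → p3 → p3 → p3 → p3 → p3  → end p3, accepted
w2: p1 → p3 → p3 → p3 → p3 → p3 → p3 → p3 → p3  → end p3, accepted
w3: p1 → p0 → p0 → p0 → p0 → p0 → p0 → p0 → p0  → end p0, accepted
w4: p1 → p0 → p0 → p0 → p0 → p0  → end p0, accepted
w5: p1 → p0 → p0 → p0 → p0 → p0 → p0  → end p0, accepted

w1, w2, w3, w4, w5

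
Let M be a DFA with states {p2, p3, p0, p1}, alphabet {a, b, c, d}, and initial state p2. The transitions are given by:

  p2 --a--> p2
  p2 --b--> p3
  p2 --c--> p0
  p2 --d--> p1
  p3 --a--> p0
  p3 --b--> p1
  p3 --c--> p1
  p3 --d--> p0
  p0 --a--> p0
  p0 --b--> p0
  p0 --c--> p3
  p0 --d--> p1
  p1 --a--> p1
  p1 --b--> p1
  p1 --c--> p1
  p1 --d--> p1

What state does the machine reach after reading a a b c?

start at p2
read 'a': p2 → p2
read 'a': p2 → p2
read 'b': p2 → p3
read 'c': p3 → p1

p1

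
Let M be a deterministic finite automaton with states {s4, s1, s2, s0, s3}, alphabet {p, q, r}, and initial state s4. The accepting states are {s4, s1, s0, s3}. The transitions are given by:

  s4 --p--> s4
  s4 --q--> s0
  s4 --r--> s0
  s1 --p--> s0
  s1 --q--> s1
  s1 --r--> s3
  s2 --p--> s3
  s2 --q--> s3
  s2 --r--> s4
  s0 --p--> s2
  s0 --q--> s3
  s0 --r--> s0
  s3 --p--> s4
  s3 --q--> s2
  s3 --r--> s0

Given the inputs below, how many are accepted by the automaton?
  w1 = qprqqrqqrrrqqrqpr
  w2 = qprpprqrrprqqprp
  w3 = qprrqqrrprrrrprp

2

w1: s4 → s0 → s2 → s4 → s0 → s3 → s0 → s3 → s2 → s4 → s0 → s0 → s3 → s2 → s4 → s0 → s2 → s4  → end s4, accepted
w2: s4 → s0 → s2 → s4 → s4 → s4 → s0 → s3 → s0 → s0 → s2 → s4 → s0 → s3 → s4 → s0 → s2  → end s2, rejected
w3: s4 → s0 → s2 → s4 → s0 → s3 → s2 → s4 → s0 → s2 → s4 → s0 → s0 → s0 → s2 → s4 → s4  → end s4, accepted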